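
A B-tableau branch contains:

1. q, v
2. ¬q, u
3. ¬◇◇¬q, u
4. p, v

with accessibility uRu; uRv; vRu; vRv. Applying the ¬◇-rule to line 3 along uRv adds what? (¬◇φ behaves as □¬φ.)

¬◇φ behaves as □¬φ: propagate the negated body to each accessible world.

¬◇¬q, v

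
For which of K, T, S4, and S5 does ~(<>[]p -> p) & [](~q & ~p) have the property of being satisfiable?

K-tableau for the formula:
1. ~(<>[]p -> p) & [](~q & ~p), 0
2. ~(<>[]p -> p), 0
3. [](~q & ~p), 0
4. <>[]p, 0
5. ~p, 0
6. []p, 1
7. ~q & ~p, 1
8. ~q, 1
9. ~p, 1
Accessibility: 0R1
Complete open branch: satisfiable in K.
T-tableau for the formula:
1. ~(<>[]p -> p) & [](~q & ~p), 0
2. ~(<>[]p -> p), 0
3. [](~q & ~p), 0
4. <>[]p, 0
5. ~p, 0
6. ~q & ~p, 0
7. ~q, 0
8. []p, 1
9. ~q & ~p, 1
10. ~q, 1
11. ~p, 1
12. p, 1
Accessibility: 0R0, 0R1, 1R1
Branch closes: p and ~p both at 1.
Every branch closes (one shown): unsatisfiable in T, hence also in S4, S5 (every S4/S5-frame is a T-frame).

K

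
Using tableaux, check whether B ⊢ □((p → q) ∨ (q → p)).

Tableau for the negation ¬□((p → q) ∨ (q → p)):
1. ¬□((p → q) ∨ (q → p)), u
2. ¬((p → q) ∨ (q → p)), v
3. ¬(p → q), v
4. ¬(q → p), v
5. p, v
6. ¬q, v
7. q, v
8. ¬p, v
Accessibility: uRu, uRv, vRu, vRv
Branch closes: q and ¬q both at v.
Every branch of the negation's tableau closes; the branch above is one of them.

Yes, valid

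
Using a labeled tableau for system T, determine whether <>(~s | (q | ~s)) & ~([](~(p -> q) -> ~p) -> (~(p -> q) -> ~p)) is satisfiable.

1. <>(~s | (q | ~s)) & ~([](~(p -> q) -> ~p) -> (~(p -> q) -> ~p)), w0
2. <>(~s | (q | ~s)), w0
3. ~([](~(p -> q) -> ~p) -> (~(p -> q) -> ~p)), w0
4. [](~(p -> q) -> ~p), w0
5. ~(~(p -> q) -> ~p), w0
6. ~(p -> q), w0
7. p, w0
8. ~q, w0
9. ~(p -> q) -> ~p, w0
10. p -> q, w0
11. q, w0
Accessibility: w0Rw0
Branch closes: q and ~q both at w0.
(One branch shown.) All branches close.

Unsatisfiable (every branch closes)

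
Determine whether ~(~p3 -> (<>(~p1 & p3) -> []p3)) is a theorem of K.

Invalid (countermodel exists)

Tableau for the negation ~p3 -> (<>(~p1 & p3) -> []p3):
1. ~p3 -> (<>(~p1 & p3) -> []p3), w0
2. <>(~p1 & p3) -> []p3, w0   [->-rule on 1 (branches; this branch)]
3. []p3, w0   [->-rule on 2 (branches; this branch)]
The negation has an open branch (countermodel exists).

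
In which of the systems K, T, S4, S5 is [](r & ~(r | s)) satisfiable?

K

K-tableau for the formula:
1. [](r & ~(r | s)), u
Complete open branch: satisfiable in K.
T-tableau for the formula:
1. [](r & ~(r | s)), u
2. r & ~(r | s), u   [[]-rule on 1 via uRu]
3. r, u   [&-rule on 2]
4. ~(r | s), u   [&-rule on 2]
5. ~r, u   [~|-rule on 4]
6. ~s, u   [~|-rule on 4]
Accessibility: uRu
Branch closes: r and ~r both at u.
Every branch closes (one shown): unsatisfiable in T, hence also in S4, S5 (every S4/S5-frame is a T-frame).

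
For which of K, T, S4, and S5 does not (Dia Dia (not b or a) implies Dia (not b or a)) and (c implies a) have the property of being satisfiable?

S4-tableau for the formula:
1. not (Dia Dia (not b or a) implies Dia (not b or a)) and (c implies a), 0
2. not (Dia Dia (not b or a) implies Dia (not b or a)), 0
3. c implies a, 0
4. Dia Dia (not b or a), 0
5. not Dia (not b or a), 0
6. not (not b or a), 0
7. b, 0
8. not a, 0
9. not c, 0
10. Dia (not b or a), 1
11. not (not b or a), 1
12. b, 1
13. not a, 1
14. not b or a, 2
15. not (not b or a), 2
16. b, 2
17. not a, 2
18. a, 2
Accessibility: 0R0, 0R1, 0R2, 1R1, 1R2, 2R2
Branch closes: a and not a both at 2.
Every branch closes (one shown): unsatisfiable in S4, hence also in S5 (every S5-frame is an S4-frame).
T-tableau for the formula:
1. not (Dia Dia (not b or a) implies Dia (not b or a)) and (c implies a), 0
2. not (Dia Dia (not b or a) implies Dia (not b or a)), 0
3. c implies a, 0
4. Dia Dia (not b or a), 0
5. not Dia (not b or a), 0
6. not (not b or a), 0
7. b, 0
8. not a, 0
9. not c, 0
10. Dia (not b or a), 1
11. not (not b or a), 1
12. b, 1
13. not a, 1
14. not b or a, 2
15. a, 2
Accessibility: 0R0, 0R1, 1R1, 1R2, 2R2
Complete open branch: satisfiable in T, hence also in K (this T-model is also a K-model).

K, T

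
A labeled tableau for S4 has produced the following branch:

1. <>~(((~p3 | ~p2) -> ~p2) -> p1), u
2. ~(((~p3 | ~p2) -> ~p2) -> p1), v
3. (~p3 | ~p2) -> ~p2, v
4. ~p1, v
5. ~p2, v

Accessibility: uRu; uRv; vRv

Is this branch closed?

No world carries both an atom and its negation.

Open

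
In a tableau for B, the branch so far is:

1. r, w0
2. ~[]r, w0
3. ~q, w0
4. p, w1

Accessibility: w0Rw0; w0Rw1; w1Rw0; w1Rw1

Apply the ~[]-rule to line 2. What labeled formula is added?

a fresh world w2 with w0Rw2, and ~r at w2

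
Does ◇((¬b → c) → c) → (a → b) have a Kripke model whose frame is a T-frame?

Yes, satisfiable

1. ◇((¬b → c) → c) → (a → b), u
2. a → b, u
3. b, u
Accessibility: uRu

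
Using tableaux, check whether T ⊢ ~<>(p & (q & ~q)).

Tableau for the negation <>(p & (q & ~q)):
1. <>(p & (q & ~q)), u
2. p & (q & ~q), v
3. p, v
4. q & ~q, v
5. q, v
6. ~q, v
Accessibility: uRu, uRv, vRv
Branch closes: q and ~q both at v.
Every branch of the negation's tableau closes; the branch above is one of them.

Yes, valid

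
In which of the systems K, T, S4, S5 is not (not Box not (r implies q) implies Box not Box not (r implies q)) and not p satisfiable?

S4-tableau for the formula:
1. not (not Box not (r implies q) implies Box not Box not (r implies q)) and not p, w0
2. not (not Box not (r implies q) implies Box not Box not (r implies q)), w0   [and-rule on 1]
3. not p, w0   [and-rule on 1]
4. not Box not (r implies q), w0   [neg-implies-rule on 2]
5. not Box not Box not (r implies q), w0   [neg-implies-rule on 2]
6. r implies q, w1   [neg-Box-rule on 4: fresh world w1, w0Rw1]
7. q, w1   [implies-rule on 6 (branches; this branch)]
8. Box not (r implies q), w2   [neg-Box-rule on 5: fresh world w2, w0Rw2]
9. not (r implies q), w2   [Box-rule on 8 via w2Rw2]
10. r, w2   [neg-implies-rule on 9]
11. not q, w2   [neg-implies-rule on 9]
Accessibility: w0Rw0, w0Rw1, w0Rw2, w1Rw1, w2Rw2
Complete open branch: satisfiable in S4, hence also in K, T (this S4-model is also a K-model and a T-model).
S5-tableau for the formula:
1. not (not Box not (r implies q) implies Box not Box not (r implies q)) and not p, w0
2. not (not Box not (r implies q) implies Box not Box not (r implies q)), w0   [and-rule on 1]
3. not p, w0   [and-rule on 1]
4. not Box not (r implies q), w0   [neg-implies-rule on 2]
5. not Box not Box not (r implies q), w0   [neg-implies-rule on 2]
6. r implies q, w1   [neg-Box-rule on 4: fresh world w1, w0Rw1]
7. q, w1   [implies-rule on 6 (branches; this branch)]
8. Box not (r implies q), w2   [neg-Box-rule on 5: fresh world w2, w0Rw2]
9. not (r implies q), w0   [Box-rule on 8 via w2Rw0]
10. r, w0   [neg-implies-rule on 9]
11. not q, w0   [neg-implies-rule on 9]
12. not (r implies q), w1   [Box-rule on 8 via w2Rw1]
13. r, w1   [neg-implies-rule on 12]
14. not q, w1   [neg-implies-rule on 12]
Accessibility: w0Rw0, w0Rw1, w0Rw2, w1Rw0, w1Rw1, w1Rw2, w2Rw0, w2Rw1, w2Rw2
Branch closes: q and not q both at w1.
Every branch closes (one shown): unsatisfiable in S5.

K, T, S4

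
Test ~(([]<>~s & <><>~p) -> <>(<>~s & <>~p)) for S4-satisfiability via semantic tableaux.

Unsatisfiable (every branch closes)

1. ~(([]<>~s & <><>~p) -> <>(<>~s & <>~p)), 0
2. []<>~s & <><>~p, 0
3. ~<>(<>~s & <>~p), 0
4. []<>~s, 0
5. <><>~p, 0
6. ~(<>~s & <>~p), 0
7. <>~s, 0
8. ~<>~p, 0
9. p, 0
10. <>~p, 1
11. ~(<>~s & <>~p), 1
12. <>~s, 1
13. p, 1
14. ~<>~s, 1
15. s, 1
16. ~s, 2
17. ~(<>~s & <>~p), 2
18. <>~s, 2
19. p, 2
20. ~<>~p, 2
21. ~p, 3
22. ~(<>~s & <>~p), 3
23. <>~s, 3
24. p, 3
Accessibility: 0R0, 0R1, 0R2, 0R3, 1R1, 1R3, 2R2, 3R3
Branch closes: p and ~p both at 3.
(One branch shown.) All branches close.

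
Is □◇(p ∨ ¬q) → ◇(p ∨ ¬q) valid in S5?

Yes, valid

Tableau for the negation ¬(□◇(p ∨ ¬q) → ◇(p ∨ ¬q)):
1. ¬(□◇(p ∨ ¬q) → ◇(p ∨ ¬q)), w0
2. □◇(p ∨ ¬q), w0
3. ¬◇(p ∨ ¬q), w0
4. ◇(p ∨ ¬q), w0
5. ¬(p ∨ ¬q), w0
6. ¬p, w0
7. q, w0
8. p ∨ ¬q, w1
9. ◇(p ∨ ¬q), w1
10. ¬(p ∨ ¬q), w1
11. ¬p, w1
12. q, w1
13. ¬q, w1
Accessibility: w0Rw0, w0Rw1, w1Rw0, w1Rw1
Branch closes: q and ¬q both at w1.
Every branch of the negation's tableau closes; the branch above is one of them.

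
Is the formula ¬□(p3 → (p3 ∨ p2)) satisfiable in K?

No, unsatisfiable

1. ¬□(p3 → (p3 ∨ p2)), u
2. ¬(p3 → (p3 ∨ p2)), v
3. p3, v
4. ¬(p3 ∨ p2), v
5. ¬p3, v
6. ¬p2, v
Accessibility: uRv
Branch closes: p3 and ¬p3 both at v.
(One branch shown.) All branches close.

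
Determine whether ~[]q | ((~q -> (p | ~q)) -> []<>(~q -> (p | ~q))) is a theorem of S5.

Tableau for the negation ~(~[]q | ((~q -> (p | ~q)) -> []<>(~q -> (p | ~q)))):
1. ~(~[]q | ((~q -> (p | ~q)) -> []<>(~q -> (p | ~q)))), w0
2. []q, w0   [~|-rule on 1]
3. ~((~q -> (p | ~q)) -> []<>(~q -> (p | ~q))), w0   [~|-rule on 1]
4. ~q -> (p | ~q), w0   [~->-rule on 3]
5. ~[]<>(~q -> (p | ~q)), w0   [~->-rule on 3]
6. q, w0   [[]-rule on 2 via w0Rw0]
7. p | ~q, w0   [->-rule on 4 (branches; this branch)]
8. p, w0   [|-rule on 7 (branches; this branch)]
9. ~<>(~q -> (p | ~q)), w1   [~[]-rule on 5: fresh world w1, w0Rw1]
10. q, w1   [[]-rule on 2 via w0Rw1]
11. ~(~q -> (p | ~q)), w0   [~<>-rule on 9 via w1Rw0]
12. ~q, w0   [~->-rule on 11]
13. ~(p | ~q), w0   [~->-rule on 11]
Accessibility: w0Rw0, w0Rw1, w1Rw0, w1Rw1
Branch closes: q and ~q both at w0.
All branches of the negation close; one closing branch shown above.

Valid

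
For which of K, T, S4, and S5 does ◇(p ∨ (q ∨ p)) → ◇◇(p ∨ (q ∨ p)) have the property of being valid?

T-tableau for the negation ¬(◇(p ∨ (q ∨ p)) → ◇◇(p ∨ (q ∨ p))):
1. ¬(◇(p ∨ (q ∨ p)) → ◇◇(p ∨ (q ∨ p))), 0
2. ◇(p ∨ (q ∨ p)), 0
3. ¬◇◇(p ∨ (q ∨ p)), 0
4. ¬◇(p ∨ (q ∨ p)), 0
5. ¬(p ∨ (q ∨ p)), 0
6. ¬p, 0
7. ¬(q ∨ p), 0
8. ¬q, 0
9. p ∨ (q ∨ p), 1
10. ¬◇(p ∨ (q ∨ p)), 1
11. ¬(p ∨ (q ∨ p)), 1
12. ¬p, 1
13. ¬(q ∨ p), 1
14. ¬q, 1
15. q ∨ p, 1
16. p, 1
Accessibility: 0R0, 0R1, 1R1
Branch closes: p and ¬p both at 1.
Every branch closes (one shown): valid in T, hence also in S4, S5 (every theorem of T is a theorem of S4 and S5).
K-tableau for the negation ¬(◇(p ∨ (q ∨ p)) → ◇◇(p ∨ (q ∨ p))):
1. ¬(◇(p ∨ (q ∨ p)) → ◇◇(p ∨ (q ∨ p))), 0
2. ◇(p ∨ (q ∨ p)), 0
3. ¬◇◇(p ∨ (q ∨ p)), 0
4. p ∨ (q ∨ p), 1
5. ¬◇(p ∨ (q ∨ p)), 1
6. q ∨ p, 1
7. p, 1
Accessibility: 0R1
Complete open branch: countermodel on a K-frame, so not valid in K.

T, S4, S5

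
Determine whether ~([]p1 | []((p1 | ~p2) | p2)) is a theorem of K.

Invalid (countermodel exists)

Tableau for the negation []p1 | []((p1 | ~p2) | p2):
1. []p1 | []((p1 | ~p2) | p2), 0
2. []((p1 | ~p2) | p2), 0
The negation has an open branch (countermodel exists).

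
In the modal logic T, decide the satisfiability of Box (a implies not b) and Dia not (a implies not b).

No, unsatisfiable

1. Box (a implies not b) and Dia not (a implies not b), w0
2. Box (a implies not b), w0
3. Dia not (a implies not b), w0
4. a implies not b, w0
5. not b, w0
6. not (a implies not b), w1
7. a, w1
8. b, w1
9. a implies not b, w1
10. not b, w1
Accessibility: w0Rw0, w0Rw1, w1Rw1
Branch closes: b and not b both at w1.
(One branch shown.) All branches close.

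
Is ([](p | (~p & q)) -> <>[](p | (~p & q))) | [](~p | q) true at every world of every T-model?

Valid

Tableau for the negation ~(([](p | (~p & q)) -> <>[](p | (~p & q))) | [](~p | q)):
1. ~(([](p | (~p & q)) -> <>[](p | (~p & q))) | [](~p | q)), u
2. ~([](p | (~p & q)) -> <>[](p | (~p & q))), u
3. ~[](~p | q), u
4. [](p | (~p & q)), u
5. ~<>[](p | (~p & q)), u
6. p | (~p & q), u
7. ~[](p | (~p & q)), u
8. ~p & q, u
9. ~p, u
10. q, u
11. ~(~p | q), v
12. p, v
13. ~q, v
14. p | (~p & q), v
15. ~[](p | (~p & q)), v
16. ~(p | (~p & q)), w
17. ~p, w
18. ~(~p & q), w
19. p | (~p & q), w
20. ~[](p | (~p & q)), w
21. ~q, w
22. ~p & q, w
23. q, w
Accessibility: uRu, uRv, uRw, vRv, wRw
Branch closes: q and ~q both at w.
Every branch of the negation's tableau closes; the branch above is one of them.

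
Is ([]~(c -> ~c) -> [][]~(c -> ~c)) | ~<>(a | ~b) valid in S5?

Tableau for the negation ~(([]~(c -> ~c) -> [][]~(c -> ~c)) | ~<>(a | ~b)):
1. ~(([]~(c -> ~c) -> [][]~(c -> ~c)) | ~<>(a | ~b)), w0
2. ~([]~(c -> ~c) -> [][]~(c -> ~c)), w0
3. <>(a | ~b), w0
4. []~(c -> ~c), w0
5. ~[][]~(c -> ~c), w0
6. ~(c -> ~c), w0
7. c, w0
8. a | ~b, w1
9. ~(c -> ~c), w1
10. c, w1
11. ~b, w1
12. ~[]~(c -> ~c), w2
13. ~(c -> ~c), w2
14. c, w2
15. c -> ~c, w3
16. ~(c -> ~c), w3
17. c, w3
18. ~c, w3
Accessibility: w0Rw0, w0Rw1, w0Rw2, w0Rw3, w1Rw0, w1Rw1, w1Rw2, w1Rw3, w2Rw0, w2Rw1, w2Rw2, w2Rw3, w3Rw0, w3Rw1, w3Rw2, w3Rw3
Branch closes: c and ~c both at w3.
Every branch of the negation's tableau closes; the branch above is one of them.

Valid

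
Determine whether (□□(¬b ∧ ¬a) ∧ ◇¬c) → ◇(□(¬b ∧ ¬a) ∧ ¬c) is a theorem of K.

Yes, valid

Tableau for the negation ¬((□□(¬b ∧ ¬a) ∧ ◇¬c) → ◇(□(¬b ∧ ¬a) ∧ ¬c)):
1. ¬((□□(¬b ∧ ¬a) ∧ ◇¬c) → ◇(□(¬b ∧ ¬a) ∧ ¬c)), 0
2. □□(¬b ∧ ¬a) ∧ ◇¬c, 0
3. ¬◇(□(¬b ∧ ¬a) ∧ ¬c), 0
4. □□(¬b ∧ ¬a), 0
5. ◇¬c, 0
6. ¬c, 1
7. ¬(□(¬b ∧ ¬a) ∧ ¬c), 1
8. □(¬b ∧ ¬a), 1
9. ¬□(¬b ∧ ¬a), 1
10. ¬(¬b ∧ ¬a), 2
11. ¬b ∧ ¬a, 2
12. ¬b, 2
13. ¬a, 2
14. a, 2
Accessibility: 0R1, 1R2
Branch closes: a and ¬a both at 2.
All branches of the negation close; one closing branch shown above.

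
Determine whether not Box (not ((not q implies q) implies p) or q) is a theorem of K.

Not valid

Tableau for the negation Box (not ((not q implies q) implies p) or q):
1. Box (not ((not q implies q) implies p) or q), 0
The negation has an open branch (countermodel exists).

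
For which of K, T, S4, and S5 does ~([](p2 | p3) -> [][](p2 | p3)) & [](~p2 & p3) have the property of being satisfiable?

S4-tableau for the formula:
1. ~([](p2 | p3) -> [][](p2 | p3)) & [](~p2 & p3), w0
2. ~([](p2 | p3) -> [][](p2 | p3)), w0
3. [](~p2 & p3), w0
4. [](p2 | p3), w0
5. ~[][](p2 | p3), w0
6. ~p2 & p3, w0
7. ~p2, w0
8. p3, w0
9. p2 | p3, w0
10. ~[](p2 | p3), w1
11. ~p2 & p3, w1
12. ~p2, w1
13. p3, w1
14. p2 | p3, w1
15. ~(p2 | p3), w2
16. ~p2, w2
17. ~p3, w2
18. ~p2 & p3, w2
19. p3, w2
Accessibility: w0Rw0, w0Rw1, w0Rw2, w1Rw1, w1Rw2, w2Rw2
Branch closes: p3 and ~p3 both at w2.
Every branch closes (one shown): unsatisfiable in S4, hence also in S5 (every S5-frame is an S4-frame).
T-tableau for the formula:
1. ~([](p2 | p3) -> [][](p2 | p3)) & [](~p2 & p3), w0
2. ~([](p2 | p3) -> [][](p2 | p3)), w0
3. [](~p2 & p3), w0
4. [](p2 | p3), w0
5. ~[][](p2 | p3), w0
6. ~p2 & p3, w0
7. ~p2, w0
8. p3, w0
9. p2 | p3, w0
10. ~[](p2 | p3), w1
11. ~p2 & p3, w1
12. ~p2, w1
13. p3, w1
14. p2 | p3, w1
15. ~(p2 | p3), w2
16. ~p2, w2
17. ~p3, w2
Accessibility: w0Rw0, w0Rw1, w1Rw1, w1Rw2, w2Rw2
Complete open branch: satisfiable in T, hence also in K (this T-model is also a K-model).

K, T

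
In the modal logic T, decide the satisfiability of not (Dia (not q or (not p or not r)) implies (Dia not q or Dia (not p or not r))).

Unsatisfiable (every branch closes)

1. not (Dia (not q or (not p or not r)) implies (Dia not q or Dia (not p or not r))), 0
2. Dia (not q or (not p or not r)), 0   [neg-implies-rule on 1]
3. not (Dia not q or Dia (not p or not r)), 0   [neg-implies-rule on 1]
4. not Dia not q, 0   [neg-or-rule on 3]
5. not Dia (not p or not r), 0   [neg-or-rule on 3]
6. q, 0   [neg-Dia-rule on 4 via 0R0]
7. not (not p or not r), 0   [neg-Dia-rule on 5 via 0R0]
8. p, 0   [neg-or-rule on 7]
9. r, 0   [neg-or-rule on 7]
10. not q or (not p or not r), 1   [Dia-rule on 2: fresh world 1, 0R1]
11. q, 1   [neg-Dia-rule on 4 via 0R1]
12. not (not p or not r), 1   [neg-Dia-rule on 5 via 0R1]
13. p, 1   [neg-or-rule on 12]
14. r, 1   [neg-or-rule on 12]
15. not p or not r, 1   [or-rule on 10 (branches; this branch)]
16. not r, 1   [or-rule on 15 (branches; this branch)]
Accessibility: 0R0, 0R1, 1R1
Branch closes: r and not r both at 1.
(One branch shown.) All branches close.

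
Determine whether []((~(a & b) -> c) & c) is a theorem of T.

No, not valid

Tableau for the negation ~[]((~(a & b) -> c) & c):
1. ~[]((~(a & b) -> c) & c), 0
2. ~((~(a & b) -> c) & c), 1   [~[]-rule on 1: fresh world 1, 0R1]
3. ~c, 1   [~&-rule on 2 (branches; this branch)]
Accessibility: 0R0, 0R1, 1R1
The negation has an open branch (countermodel exists).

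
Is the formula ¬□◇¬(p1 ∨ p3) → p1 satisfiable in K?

1. ¬□◇¬(p1 ∨ p3) → p1, 0
2. p1, 0   [→-rule on 1 (branches; this branch)]

Satisfiable (open branch found)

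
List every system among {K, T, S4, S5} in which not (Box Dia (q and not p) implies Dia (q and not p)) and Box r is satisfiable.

K-tableau for the formula:
1. not (Box Dia (q and not p) implies Dia (q and not p)) and Box r, w0
2. not (Box Dia (q and not p) implies Dia (q and not p)), w0
3. Box r, w0
4. Box Dia (q and not p), w0
5. not Dia (q and not p), w0
Complete open branch: satisfiable in K.
T-tableau for the formula:
1. not (Box Dia (q and not p) implies Dia (q and not p)) and Box r, w0
2. not (Box Dia (q and not p) implies Dia (q and not p)), w0
3. Box r, w0
4. Box Dia (q and not p), w0
5. not Dia (q and not p), w0
6. r, w0
7. Dia (q and not p), w0
8. not (q and not p), w0
9. p, w0
10. q and not p, w1
11. q, w1
12. not p, w1
13. r, w1
14. Dia (q and not p), w1
15. not (q and not p), w1
16. p, w1
Accessibility: w0Rw0, w0Rw1, w1Rw1
Branch closes: p and not p both at w1.
Every branch closes (one shown): unsatisfiable in T, hence also in S4, S5 (every S4/S5-frame is a T-frame).

K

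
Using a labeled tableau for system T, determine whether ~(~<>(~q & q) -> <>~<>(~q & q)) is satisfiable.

No, unsatisfiable

1. ~(~<>(~q & q) -> <>~<>(~q & q)), 0
2. ~<>(~q & q), 0   [~->-rule on 1]
3. ~<>~<>(~q & q), 0   [~->-rule on 1]
4. ~(~q & q), 0   [~<>-rule on 2 via 0R0]
5. <>(~q & q), 0   [~<>-rule on 3 via 0R0]
6. ~q, 0   [~&-rule on 4 (branches; this branch)]
7. ~q & q, 1   [<>-rule on 5: fresh world 1, 0R1]
8. ~q, 1   [&-rule on 7]
9. q, 1   [&-rule on 7]
Accessibility: 0R0, 0R1, 1R1
Branch closes: q and ~q both at 1.
(One branch shown.) All branches close.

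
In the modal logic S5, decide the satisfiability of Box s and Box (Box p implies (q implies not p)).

1. Box s and Box (Box p implies (q implies not p)), w0
2. Box s, w0   [and-rule on 1]
3. Box (Box p implies (q implies not p)), w0   [and-rule on 1]
4. s, w0   [Box-rule on 2 via w0Rw0]
5. Box p implies (q implies not p), w0   [Box-rule on 3 via w0Rw0]
6. q implies not p, w0   [implies-rule on 5 (branches; this branch)]
7. not p, w0   [implies-rule on 6 (branches; this branch)]
Accessibility: w0Rw0

Satisfiable (open branch found)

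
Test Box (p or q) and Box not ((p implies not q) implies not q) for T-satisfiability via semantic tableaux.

1. Box (p or q) and Box not ((p implies not q) implies not q), w0
2. Box (p or q), w0   [and-rule on 1]
3. Box not ((p implies not q) implies not q), w0   [and-rule on 1]
4. p or q, w0   [Box-rule on 2 via w0Rw0]
5. not ((p implies not q) implies not q), w0   [Box-rule on 3 via w0Rw0]
6. p implies not q, w0   [neg-implies-rule on 5]
7. q, w0   [neg-implies-rule on 5]
8. not p, w0   [implies-rule on 6 (branches; this branch)]
Accessibility: w0Rw0

Satisfiable (open branch found)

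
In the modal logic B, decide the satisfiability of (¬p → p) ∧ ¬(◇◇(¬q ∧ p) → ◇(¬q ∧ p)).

1. (¬p → p) ∧ ¬(◇◇(¬q ∧ p) → ◇(¬q ∧ p)), u
2. ¬p → p, u
3. ¬(◇◇(¬q ∧ p) → ◇(¬q ∧ p)), u
4. ◇◇(¬q ∧ p), u
5. ¬◇(¬q ∧ p), u
6. ¬(¬q ∧ p), u
7. p, u
8. q, u
9. ◇(¬q ∧ p), v
10. ¬(¬q ∧ p), v
11. ¬p, v
12. ¬q ∧ p, w
13. ¬q, w
14. p, w
Accessibility: uRu, uRv, vRu, vRv, vRw, wRv, wRw

Yes, satisfiable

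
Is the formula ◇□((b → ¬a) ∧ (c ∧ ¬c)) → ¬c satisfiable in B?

Satisfiable

1. ◇□((b → ¬a) ∧ (c ∧ ¬c)) → ¬c, u
2. ¬c, u   [→-rule on 1 (branches; this branch)]
Accessibility: uRu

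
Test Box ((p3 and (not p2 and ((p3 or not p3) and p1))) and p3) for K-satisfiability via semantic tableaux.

1. Box ((p3 and (not p2 and ((p3 or not p3) and p1))) and p3), w0

Yes, satisfiable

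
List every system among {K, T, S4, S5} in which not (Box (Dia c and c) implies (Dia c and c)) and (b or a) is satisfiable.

K

K-tableau for the formula:
1. not (Box (Dia c and c) implies (Dia c and c)) and (b or a), w0
2. not (Box (Dia c and c) implies (Dia c and c)), w0
3. b or a, w0
4. Box (Dia c and c), w0
5. not (Dia c and c), w0
6. a, w0
7. not c, w0
Complete open branch: satisfiable in K.
T-tableau for the formula:
1. not (Box (Dia c and c) implies (Dia c and c)) and (b or a), w0
2. not (Box (Dia c and c) implies (Dia c and c)), w0
3. b or a, w0
4. Box (Dia c and c), w0
5. not (Dia c and c), w0
6. Dia c and c, w0
7. Dia c, w0
8. c, w0
9. a, w0
10. not Dia c, w0
11. not c, w0
Accessibility: w0Rw0
Branch closes: c and not c both at w0.
Every branch closes (one shown): unsatisfiable in T, hence also in S4, S5 (every S4/S5-frame is a T-frame).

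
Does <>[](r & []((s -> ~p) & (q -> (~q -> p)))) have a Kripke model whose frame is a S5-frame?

Satisfiable (open branch found)

1. <>[](r & []((s -> ~p) & (q -> (~q -> p)))), w0
2. [](r & []((s -> ~p) & (q -> (~q -> p)))), w1
3. r & []((s -> ~p) & (q -> (~q -> p))), w0
4. r, w0
5. []((s -> ~p) & (q -> (~q -> p))), w0
6. r & []((s -> ~p) & (q -> (~q -> p))), w1
7. r, w1
8. []((s -> ~p) & (q -> (~q -> p))), w1
9. (s -> ~p) & (q -> (~q -> p)), w0
10. s -> ~p, w0
11. q -> (~q -> p), w0
12. (s -> ~p) & (q -> (~q -> p)), w1
13. s -> ~p, w1
14. q -> (~q -> p), w1
15. ~p, w0
16. ~q -> p, w0
17. ~p, w1
18. ~q -> p, w1
19. q, w0
20. q, w1
Accessibility: w0Rw0, w0Rw1, w1Rw0, w1Rw1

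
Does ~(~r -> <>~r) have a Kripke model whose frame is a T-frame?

Unsatisfiable (every branch closes)

1. ~(~r -> <>~r), u
2. ~r, u   [~->-rule on 1]
3. ~<>~r, u   [~->-rule on 1]
4. r, u   [~<>-rule on 3 via uRu]
Accessibility: uRu
Branch closes: r and ~r both at u.
(One branch shown.) All branches close.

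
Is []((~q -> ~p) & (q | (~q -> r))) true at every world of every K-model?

Tableau for the negation ~[]((~q -> ~p) & (q | (~q -> r))):
1. ~[]((~q -> ~p) & (q | (~q -> r))), w0
2. ~((~q -> ~p) & (q | (~q -> r))), w1
3. ~(q | (~q -> r)), w1
4. ~q, w1
5. ~(~q -> r), w1
6. ~r, w1
Accessibility: w0Rw1
The negation has an open branch (countermodel exists).

No, not valid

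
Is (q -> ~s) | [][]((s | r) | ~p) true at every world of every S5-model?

Tableau for the negation ~((q -> ~s) | [][]((s | r) | ~p)):
1. ~((q -> ~s) | [][]((s | r) | ~p)), 0
2. ~(q -> ~s), 0
3. ~[][]((s | r) | ~p), 0
4. q, 0
5. s, 0
6. ~[]((s | r) | ~p), 1
7. ~((s | r) | ~p), 2
8. ~(s | r), 2
9. p, 2
10. ~s, 2
11. ~r, 2
Accessibility: 0R0, 0R1, 0R2, 1R0, 1R1, 1R2, 2R0, 2R1, 2R2
The negation has an open branch (countermodel exists).

Not valid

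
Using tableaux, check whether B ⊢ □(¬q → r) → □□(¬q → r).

Tableau for the negation ¬(□(¬q → r) → □□(¬q → r)):
1. ¬(□(¬q → r) → □□(¬q → r)), u
2. □(¬q → r), u
3. ¬□□(¬q → r), u
4. ¬q → r, u
5. r, u
6. ¬□(¬q → r), v
7. ¬q → r, v
8. r, v
9. ¬(¬q → r), w
10. ¬q, w
11. ¬r, w
Accessibility: uRu, uRv, vRu, vRv, vRw, wRv, wRw
The negation has an open branch (countermodel exists).

Not valid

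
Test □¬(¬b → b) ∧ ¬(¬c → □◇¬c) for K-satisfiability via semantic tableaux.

Satisfiable (open branch found)

1. □¬(¬b → b) ∧ ¬(¬c → □◇¬c), u
2. □¬(¬b → b), u
3. ¬(¬c → □◇¬c), u
4. ¬c, u
5. ¬□◇¬c, u
6. ¬◇¬c, v
7. ¬(¬b → b), v
8. ¬b, v
Accessibility: uRv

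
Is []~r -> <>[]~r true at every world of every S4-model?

Valid in S4

Tableau for the negation ~([]~r -> <>[]~r):
1. ~([]~r -> <>[]~r), w0
2. []~r, w0
3. ~<>[]~r, w0
4. ~r, w0
5. ~[]~r, w0
6. r, w1
7. ~r, w1
Accessibility: w0Rw0, w0Rw1, w1Rw1
Branch closes: r and ~r both at w1.
All branches of the negation close; one closing branch shown above.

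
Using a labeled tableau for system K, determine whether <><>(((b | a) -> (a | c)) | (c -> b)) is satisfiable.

Satisfiable

1. <><>(((b | a) -> (a | c)) | (c -> b)), 0
2. <>(((b | a) -> (a | c)) | (c -> b)), 1
3. ((b | a) -> (a | c)) | (c -> b), 2
4. c -> b, 2
5. b, 2
Accessibility: 0R1, 1R2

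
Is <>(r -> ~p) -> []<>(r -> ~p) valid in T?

Tableau for the negation ~(<>(r -> ~p) -> []<>(r -> ~p)):
1. ~(<>(r -> ~p) -> []<>(r -> ~p)), w0
2. <>(r -> ~p), w0
3. ~[]<>(r -> ~p), w0
4. r -> ~p, w1
5. ~p, w1
6. ~<>(r -> ~p), w2
7. ~(r -> ~p), w2
8. r, w2
9. p, w2
Accessibility: w0Rw0, w0Rw1, w0Rw2, w1Rw1, w2Rw2
The negation has an open branch (countermodel exists).

Not valid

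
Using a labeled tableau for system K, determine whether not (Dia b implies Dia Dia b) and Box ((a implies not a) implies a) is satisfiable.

1. not (Dia b implies Dia Dia b) and Box ((a implies not a) implies a), 0
2. not (Dia b implies Dia Dia b), 0
3. Box ((a implies not a) implies a), 0
4. Dia b, 0
5. not Dia Dia b, 0
6. b, 1
7. (a implies not a) implies a, 1
8. not Dia b, 1
9. a, 1
Accessibility: 0R1

Yes, satisfiable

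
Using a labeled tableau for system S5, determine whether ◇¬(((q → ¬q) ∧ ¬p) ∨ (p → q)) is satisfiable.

Yes, satisfiable

1. ◇¬(((q → ¬q) ∧ ¬p) ∨ (p → q)), u
2. ¬(((q → ¬q) ∧ ¬p) ∨ (p → q)), v
3. ¬((q → ¬q) ∧ ¬p), v
4. ¬(p → q), v
5. p, v
6. ¬q, v
Accessibility: uRu, uRv, vRu, vRv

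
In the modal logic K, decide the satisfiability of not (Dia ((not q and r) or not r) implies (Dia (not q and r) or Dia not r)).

1. not (Dia ((not q and r) or not r) implies (Dia (not q and r) or Dia not r)), w0
2. Dia ((not q and r) or not r), w0
3. not (Dia (not q and r) or Dia not r), w0
4. not Dia (not q and r), w0
5. not Dia not r, w0
6. (not q and r) or not r, w1
7. not (not q and r), w1
8. r, w1
9. not q and r, w1
10. not q, w1
11. not r, w1
Accessibility: w0Rw1
Branch closes: r and not r both at w1.
Every branch closes; the branch above is one of them.

No, unsatisfiable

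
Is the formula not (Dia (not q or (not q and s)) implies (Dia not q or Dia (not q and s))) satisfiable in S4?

1. not (Dia (not q or (not q and s)) implies (Dia not q or Dia (not q and s))), u
2. Dia (not q or (not q and s)), u   [neg-implies-rule on 1]
3. not (Dia not q or Dia (not q and s)), u   [neg-implies-rule on 1]
4. not Dia not q, u   [neg-or-rule on 3]
5. not Dia (not q and s), u   [neg-or-rule on 3]
6. q, u   [neg-Dia-rule on 4 via uRu]
7. not (not q and s), u   [neg-Dia-rule on 5 via uRu]
8. not s, u   [neg-and-rule on 7 (branches; this branch)]
9. not q or (not q and s), v   [Dia-rule on 2: fresh world v, uRv]
10. q, v   [neg-Dia-rule on 4 via uRv]
11. not (not q and s), v   [neg-Dia-rule on 5 via uRv]
12. not q and s, v   [or-rule on 9 (branches; this branch)]
13. not q, v   [and-rule on 12]
14. s, v   [and-rule on 12]
Accessibility: uRu, uRv, vRv
Branch closes: q and not q both at v.
All branches of the tableau close; one closing branch shown above.

Unsatisfiable (every branch closes)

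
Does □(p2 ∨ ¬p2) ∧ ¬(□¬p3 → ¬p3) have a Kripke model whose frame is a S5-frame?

Unsatisfiable

1. □(p2 ∨ ¬p2) ∧ ¬(□¬p3 → ¬p3), u
2. □(p2 ∨ ¬p2), u   [∧-rule on 1]
3. ¬(□¬p3 → ¬p3), u   [∧-rule on 1]
4. □¬p3, u   [¬→-rule on 3]
5. p3, u   [¬→-rule on 3]
6. p2 ∨ ¬p2, u   [□-rule on 2 via uRu]
7. ¬p3, u   [□-rule on 4 via uRu]
Accessibility: uRu
Branch closes: p3 and ¬p3 both at u.
Every branch closes; the branch above is one of them.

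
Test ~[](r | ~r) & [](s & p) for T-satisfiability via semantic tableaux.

No, unsatisfiable

1. ~[](r | ~r) & [](s & p), w0
2. ~[](r | ~r), w0
3. [](s & p), w0
4. s & p, w0
5. s, w0
6. p, w0
7. ~(r | ~r), w1
8. ~r, w1
9. r, w1
Accessibility: w0Rw0, w0Rw1, w1Rw1
Branch closes: r and ~r both at w1.
(One branch shown.) All branches close.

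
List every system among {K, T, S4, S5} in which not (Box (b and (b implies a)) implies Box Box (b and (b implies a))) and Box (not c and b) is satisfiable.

T-tableau for the formula:
1. not (Box (b and (b implies a)) implies Box Box (b and (b implies a))) and Box (not c and b), 0
2. not (Box (b and (b implies a)) implies Box Box (b and (b implies a))), 0
3. Box (not c and b), 0
4. Box (b and (b implies a)), 0
5. not Box Box (b and (b implies a)), 0
6. not c and b, 0
7. not c, 0
8. b, 0
9. b and (b implies a), 0
10. b implies a, 0
11. a, 0
12. not Box (b and (b implies a)), 1
13. not c and b, 1
14. not c, 1
15. b, 1
16. b and (b implies a), 1
17. b implies a, 1
18. a, 1
19. not (b and (b implies a)), 2
20. not (b implies a), 2
21. b, 2
22. not a, 2
Accessibility: 0R0, 0R1, 1R1, 1R2, 2R2
Complete open branch: satisfiable in T, hence also in K (this T-model is also a K-model).
S4-tableau for the formula:
1. not (Box (b and (b implies a)) implies Box Box (b and (b implies a))) and Box (not c and b), 0
2. not (Box (b and (b implies a)) implies Box Box (b and (b implies a))), 0
3. Box (not c and b), 0
4. Box (b and (b implies a)), 0
5. not Box Box (b and (b implies a)), 0
6. not c and b, 0
7. not c, 0
8. b, 0
9. b and (b implies a), 0
10. b implies a, 0
11. a, 0
12. not Box (b and (b implies a)), 1
13. not c and b, 1
14. not c, 1
15. b, 1
16. b and (b implies a), 1
17. b implies a, 1
18. a, 1
19. not (b and (b implies a)), 2
20. not c and b, 2
21. not c, 2
22. b, 2
23. b and (b implies a), 2
24. b implies a, 2
25. not (b implies a), 2
26. not a, 2
27. a, 2
Accessibility: 0R0, 0R1, 0R2, 1R1, 1R2, 2R2
Branch closes: a and not a both at 2.
Every branch closes (one shown): unsatisfiable in S4, hence also in S5 (every S5-frame is an S4-frame).

K, T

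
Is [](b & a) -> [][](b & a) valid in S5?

Yes, valid

Tableau for the negation ~([](b & a) -> [][](b & a)):
1. ~([](b & a) -> [][](b & a)), 0
2. [](b & a), 0
3. ~[][](b & a), 0
4. b & a, 0
5. b, 0
6. a, 0
7. ~[](b & a), 1
8. b & a, 1
9. b, 1
10. a, 1
11. ~(b & a), 2
12. b & a, 2
13. b, 2
14. a, 2
15. ~a, 2
Accessibility: 0R0, 0R1, 0R2, 1R0, 1R1, 1R2, 2R0, 2R1, 2R2
Branch closes: a and ~a both at 2.
All branches of the negation close; one closing branch shown above.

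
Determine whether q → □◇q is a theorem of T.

Not valid

Tableau for the negation ¬(q → □◇q):
1. ¬(q → □◇q), w0
2. q, w0
3. ¬□◇q, w0
4. ¬◇q, w1
5. ¬q, w1
Accessibility: w0Rw0, w0Rw1, w1Rw1
The negation has an open branch (countermodel exists).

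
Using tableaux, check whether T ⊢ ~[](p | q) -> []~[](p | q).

Tableau for the negation ~(~[](p | q) -> []~[](p | q)):
1. ~(~[](p | q) -> []~[](p | q)), u
2. ~[](p | q), u
3. ~[]~[](p | q), u
4. ~(p | q), v
5. ~p, v
6. ~q, v
7. [](p | q), w
8. p | q, w
9. q, w
Accessibility: uRu, uRv, uRw, vRv, wRw
The negation has an open branch (countermodel exists).

No, not valid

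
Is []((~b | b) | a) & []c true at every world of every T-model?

No, not valid

Tableau for the negation ~([]((~b | b) | a) & []c):
1. ~([]((~b | b) | a) & []c), w0
2. ~[]c, w0   [~&-rule on 1 (branches; this branch)]
3. ~c, w1   [~[]-rule on 2: fresh world w1, w0Rw1]
Accessibility: w0Rw0, w0Rw1, w1Rw1
The negation has an open branch (countermodel exists).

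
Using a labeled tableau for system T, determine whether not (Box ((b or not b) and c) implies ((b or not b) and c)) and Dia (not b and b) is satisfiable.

1. not (Box ((b or not b) and c) implies ((b or not b) and c)) and Dia (not b and b), u
2. not (Box ((b or not b) and c) implies ((b or not b) and c)), u
3. Dia (not b and b), u
4. Box ((b or not b) and c), u
5. not ((b or not b) and c), u
6. (b or not b) and c, u
7. b or not b, u
8. c, u
9. not (b or not b), u
10. not b, u
11. b, u
Accessibility: uRu
Branch closes: b and not b both at u.
Every branch closes; the branch above is one of them.

Unsatisfiable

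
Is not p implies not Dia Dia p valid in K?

Tableau for the negation not (not p implies not Dia Dia p):
1. not (not p implies not Dia Dia p), w0
2. not p, w0
3. Dia Dia p, w0
4. Dia p, w1
5. p, w2
Accessibility: w0Rw1, w1Rw2
The negation has an open branch (countermodel exists).

Invalid (countermodel exists)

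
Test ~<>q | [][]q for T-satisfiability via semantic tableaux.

1. ~<>q | [][]q, 0
2. [][]q, 0
3. []q, 0
4. q, 0
Accessibility: 0R0

Satisfiable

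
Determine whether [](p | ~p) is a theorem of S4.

Valid in S4

Tableau for the negation ~[](p | ~p):
1. ~[](p | ~p), 0
2. ~(p | ~p), 1
3. ~p, 1
4. p, 1
Accessibility: 0R0, 0R1, 1R1
Branch closes: p and ~p both at 1.
Every branch of the negation's tableau closes; the branch above is one of them.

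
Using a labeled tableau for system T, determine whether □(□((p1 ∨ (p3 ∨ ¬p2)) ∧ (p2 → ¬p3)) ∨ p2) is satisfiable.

1. □(□((p1 ∨ (p3 ∨ ¬p2)) ∧ (p2 → ¬p3)) ∨ p2), 0
2. □((p1 ∨ (p3 ∨ ¬p2)) ∧ (p2 → ¬p3)) ∨ p2, 0
3. p2, 0
Accessibility: 0R0

Satisfiable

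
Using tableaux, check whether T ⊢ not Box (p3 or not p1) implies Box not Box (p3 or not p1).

Tableau for the negation not (not Box (p3 or not p1) implies Box not Box (p3 or not p1)):
1. not (not Box (p3 or not p1) implies Box not Box (p3 or not p1)), w0
2. not Box (p3 or not p1), w0
3. not Box not Box (p3 or not p1), w0
4. not (p3 or not p1), w1
5. not p3, w1
6. p1, w1
7. Box (p3 or not p1), w2
8. p3 or not p1, w2
9. not p1, w2
Accessibility: w0Rw0, w0Rw1, w0Rw2, w1Rw1, w2Rw2
The negation has an open branch (countermodel exists).

Not valid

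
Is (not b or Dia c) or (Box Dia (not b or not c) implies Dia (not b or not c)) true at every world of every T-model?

Tableau for the negation not ((not b or Dia c) or (Box Dia (not b or not c) implies Dia (not b or not c))):
1. not ((not b or Dia c) or (Box Dia (not b or not c) implies Dia (not b or not c))), u
2. not (not b or Dia c), u   [neg-or-rule on 1]
3. not (Box Dia (not b or not c) implies Dia (not b or not c)), u   [neg-or-rule on 1]
4. b, u   [neg-or-rule on 2]
5. not Dia c, u   [neg-or-rule on 2]
6. Box Dia (not b or not c), u   [neg-implies-rule on 3]
7. not Dia (not b or not c), u   [neg-implies-rule on 3]
8. not c, u   [neg-Dia-rule on 5 via uRu]
9. Dia (not b or not c), u   [Box-rule on 6 via uRu]
10. not (not b or not c), u   [neg-Dia-rule on 7 via uRu]
11. c, u   [neg-or-rule on 10]
Accessibility: uRu
Branch closes: c and not c both at u.
All branches of the negation close; one closing branch shown above.

Valid in T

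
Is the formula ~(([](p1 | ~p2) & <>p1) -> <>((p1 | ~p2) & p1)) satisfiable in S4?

Unsatisfiable

1. ~(([](p1 | ~p2) & <>p1) -> <>((p1 | ~p2) & p1)), u
2. [](p1 | ~p2) & <>p1, u   [~->-rule on 1]
3. ~<>((p1 | ~p2) & p1), u   [~->-rule on 1]
4. [](p1 | ~p2), u   [&-rule on 2]
5. <>p1, u   [&-rule on 2]
6. ~((p1 | ~p2) & p1), u   [~<>-rule on 3 via uRu]
7. p1 | ~p2, u   [[]-rule on 4 via uRu]
8. ~p1, u   [~&-rule on 6 (branches; this branch)]
9. ~p2, u   [|-rule on 7 (branches; this branch)]
10. p1, v   [<>-rule on 5: fresh world v, uRv]
11. ~((p1 | ~p2) & p1), v   [~<>-rule on 3 via uRv]
12. p1 | ~p2, v   [[]-rule on 4 via uRv]
13. ~(p1 | ~p2), v   [~&-rule on 11 (branches; this branch)]
14. ~p1, v   [~|-rule on 13]
15. p2, v   [~|-rule on 13]
Accessibility: uRu, uRv, vRv
Branch closes: p1 and ~p1 both at v.
Every branch closes; the branch above is one of them.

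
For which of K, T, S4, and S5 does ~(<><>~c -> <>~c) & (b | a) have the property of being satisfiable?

S4-tableau for the formula:
1. ~(<><>~c -> <>~c) & (b | a), w0
2. ~(<><>~c -> <>~c), w0
3. b | a, w0
4. <><>~c, w0
5. ~<>~c, w0
6. c, w0
7. a, w0
8. <>~c, w1
9. c, w1
10. ~c, w2
11. c, w2
Accessibility: w0Rw0, w0Rw1, w0Rw2, w1Rw1, w1Rw2, w2Rw2
Branch closes: c and ~c both at w2.
Every branch closes (one shown): unsatisfiable in S4, hence also in S5 (every S5-frame is an S4-frame).
T-tableau for the formula:
1. ~(<><>~c -> <>~c) & (b | a), w0
2. ~(<><>~c -> <>~c), w0
3. b | a, w0
4. <><>~c, w0
5. ~<>~c, w0
6. c, w0
7. a, w0
8. <>~c, w1
9. c, w1
10. ~c, w2
Accessibility: w0Rw0, w0Rw1, w1Rw1, w1Rw2, w2Rw2
Complete open branch: satisfiable in T, hence also in K (this T-model is also a K-model).

K, T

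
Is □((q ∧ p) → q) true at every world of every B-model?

Yes, valid

Tableau for the negation ¬□((q ∧ p) → q):
1. ¬□((q ∧ p) → q), 0
2. ¬((q ∧ p) → q), 1   [¬□-rule on 1: fresh world 1, 0R1]
3. q ∧ p, 1   [¬→-rule on 2]
4. ¬q, 1   [¬→-rule on 2]
5. q, 1   [∧-rule on 3]
6. p, 1   [∧-rule on 3]
Accessibility: 0R0, 0R1, 1R0, 1R1
Branch closes: q and ¬q both at 1.
Every branch of the negation's tableau closes; the branch above is one of them.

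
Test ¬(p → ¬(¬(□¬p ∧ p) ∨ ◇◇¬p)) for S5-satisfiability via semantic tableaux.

Satisfiable (open branch found)

1. ¬(p → ¬(¬(□¬p ∧ p) ∨ ◇◇¬p)), 0
2. p, 0
3. ¬(□¬p ∧ p) ∨ ◇◇¬p, 0
4. ◇◇¬p, 0
5. ◇¬p, 1
6. ¬p, 2
Accessibility: 0R0, 0R1, 0R2, 1R0, 1R1, 1R2, 2R0, 2R1, 2R2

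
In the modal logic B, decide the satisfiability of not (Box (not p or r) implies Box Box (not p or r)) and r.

1. not (Box (not p or r) implies Box Box (not p or r)) and r, w0
2. not (Box (not p or r) implies Box Box (not p or r)), w0
3. r, w0
4. Box (not p or r), w0
5. not Box Box (not p or r), w0
6. not p or r, w0
7. not Box (not p or r), w1
8. not p or r, w1
9. r, w1
10. not (not p or r), w2
11. p, w2
12. not r, w2
Accessibility: w0Rw0, w0Rw1, w1Rw0, w1Rw1, w1Rw2, w2Rw1, w2Rw2

Yes, satisfiable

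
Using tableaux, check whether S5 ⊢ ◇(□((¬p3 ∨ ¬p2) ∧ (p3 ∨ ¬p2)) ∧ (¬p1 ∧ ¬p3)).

No, not valid

Tableau for the negation ¬◇(□((¬p3 ∨ ¬p2) ∧ (p3 ∨ ¬p2)) ∧ (¬p1 ∧ ¬p3)):
1. ¬◇(□((¬p3 ∨ ¬p2) ∧ (p3 ∨ ¬p2)) ∧ (¬p1 ∧ ¬p3)), w0
2. ¬(□((¬p3 ∨ ¬p2) ∧ (p3 ∨ ¬p2)) ∧ (¬p1 ∧ ¬p3)), w0   [¬◇-rule on 1 via w0Rw0]
3. ¬(¬p1 ∧ ¬p3), w0   [¬∧-rule on 2 (branches; this branch)]
4. p3, w0   [¬∧-rule on 3 (branches; this branch)]
Accessibility: w0Rw0
The negation has an open branch (countermodel exists).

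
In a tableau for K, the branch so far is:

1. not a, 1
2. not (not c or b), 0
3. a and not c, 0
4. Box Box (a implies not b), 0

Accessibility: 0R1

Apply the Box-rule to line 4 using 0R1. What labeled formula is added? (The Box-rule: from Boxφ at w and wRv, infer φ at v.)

Box (a implies not b), 1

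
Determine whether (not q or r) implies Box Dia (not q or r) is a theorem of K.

Not valid

Tableau for the negation not ((not q or r) implies Box Dia (not q or r)):
1. not ((not q or r) implies Box Dia (not q or r)), u
2. not q or r, u
3. not Box Dia (not q or r), u
4. r, u
5. not Dia (not q or r), v
Accessibility: uRv
The negation has an open branch (countermodel exists).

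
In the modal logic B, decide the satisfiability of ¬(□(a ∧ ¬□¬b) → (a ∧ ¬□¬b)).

Unsatisfiable (every branch closes)

1. ¬(□(a ∧ ¬□¬b) → (a ∧ ¬□¬b)), 0
2. □(a ∧ ¬□¬b), 0
3. ¬(a ∧ ¬□¬b), 0
4. a ∧ ¬□¬b, 0
5. a, 0
6. ¬□¬b, 0
7. □¬b, 0
8. ¬b, 0
9. b, 1
10. a ∧ ¬□¬b, 1
11. a, 1
12. ¬□¬b, 1
13. ¬b, 1
Accessibility: 0R0, 0R1, 1R0, 1R1
Branch closes: b and ¬b both at 1.
(One branch shown.) All branches close.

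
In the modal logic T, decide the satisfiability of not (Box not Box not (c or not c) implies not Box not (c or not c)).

1. not (Box not Box not (c or not c) implies not Box not (c or not c)), w0
2. Box not Box not (c or not c), w0
3. Box not (c or not c), w0
4. not Box not (c or not c), w0
5. not (c or not c), w0
6. not c, w0
7. c, w0
Accessibility: w0Rw0
Branch closes: c and not c both at w0.
(One branch shown.) All branches close.

Unsatisfiable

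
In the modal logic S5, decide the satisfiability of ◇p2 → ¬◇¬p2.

1. ◇p2 → ¬◇¬p2, 0
2. ¬◇¬p2, 0
3. p2, 0
Accessibility: 0R0

Yes, satisfiable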